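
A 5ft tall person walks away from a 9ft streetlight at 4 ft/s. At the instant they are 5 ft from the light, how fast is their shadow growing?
5 ft/s

By similar triangles: 9/(x+s) = 5/s
Solving: s = 5x/4
ds/dt = 5/4 · dx/dt = 5/4 · 4 = 5 ft/s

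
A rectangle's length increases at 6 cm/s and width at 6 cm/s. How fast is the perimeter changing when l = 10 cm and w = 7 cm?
24 cm/s

P = 2(l + w)
dP/dt = 2(dl/dt + dw/dt) = 2(6 + 6) = 24 cm/s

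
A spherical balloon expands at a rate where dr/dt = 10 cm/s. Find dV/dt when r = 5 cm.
1000π cm³/s

V = (4/3)πr³
dV/dt = dV/dr · dr/dt = 4πr² · 10
At r = 5: dV/dt = 1000π cm³/s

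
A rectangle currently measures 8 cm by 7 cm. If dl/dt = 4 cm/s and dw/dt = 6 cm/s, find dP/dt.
20 cm/s

P = 2(l + w)
dP/dt = 2(dl/dt + dw/dt) = 2(4 + 6) = 20 cm/s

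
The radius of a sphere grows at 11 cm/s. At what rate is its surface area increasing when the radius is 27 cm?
2376π cm²/s

S = 4πr²
dS/dt = dS/dr · dr/dt = 8πr · 11
At r = 27: dS/dt = 2376π cm²/s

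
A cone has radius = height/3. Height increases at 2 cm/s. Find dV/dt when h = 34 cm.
2312π/9 cm³/s

V = (1/3)π(h/3)²h = πh³/27
dV/dt = πh²/9 · 2
At h = 34: dV/dt = 2312π/9 cm³/s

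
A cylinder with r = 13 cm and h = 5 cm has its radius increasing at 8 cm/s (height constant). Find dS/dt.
496π cm²/s

S = 2πrh + 2πr² (lateral + bases)
dS/dt = (2πh + 4πr)·dr/dt = (2π·5 + 4π·13)·8
= 496π cm²/s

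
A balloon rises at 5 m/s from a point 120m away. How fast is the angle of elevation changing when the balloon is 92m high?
0.026242 rad/s

tan(θ) = y/120
sec²(θ) · dθ/dt = (1/120) · dy/dt
dθ/dt = cos²(θ)/120 · 5 = 120/(120² + 92²) · 5
dθ/dt = 0.026242 rad/s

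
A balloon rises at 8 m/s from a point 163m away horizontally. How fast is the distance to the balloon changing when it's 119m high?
476√40730/20365 ≈ 4.717 m/s

z² = 163² + y²
z = √(163² + 119²) = √40730
dz/dt = y/z · dy/dt = 119/√40730 · 8 = 476√40730/20365 ≈ 4.717 m/s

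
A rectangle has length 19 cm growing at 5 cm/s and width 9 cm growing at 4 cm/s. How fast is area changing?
121 cm²/s

A = lw
dA/dt = w·dl/dt + l·dw/dt = 9·5 + 19·4 = 121 cm²/s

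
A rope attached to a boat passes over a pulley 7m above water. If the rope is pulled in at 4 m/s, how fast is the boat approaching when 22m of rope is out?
88√435/435 ≈ 4.219 m/s

rope² = x² + 7²
x = √(22² - 7²) = √435
dx/dt = (rope/x) · d(rope)/dt = (22/√435) · (-4) = -88√435/435 m/s
The boat approaches at 88√435/435 ≈ 4.219 m/s.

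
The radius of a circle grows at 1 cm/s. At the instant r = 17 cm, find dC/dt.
2π cm/s

C = 2πr
dC/dt = 2π · dr/dt = 2π · 1 = 2π cm/s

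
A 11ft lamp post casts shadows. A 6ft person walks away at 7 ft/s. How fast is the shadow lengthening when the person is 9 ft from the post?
42/5 ft/s

By similar triangles: 11/(x+s) = 6/s
Solving: s = 6x/5
ds/dt = 6/5 · dx/dt = 6/5 · 7 = 42/5 ft/s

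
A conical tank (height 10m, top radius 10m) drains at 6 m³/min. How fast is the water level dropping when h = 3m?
2/(3π) ≈ 0.2122 m/min

r/h = 10/10, so r = h
V = (1/3)πr²h = (1/3)π(h)²h = (1/3)πh³
dV/dh = πh²
dh/dt = (dV/dt)/(dV/dh) = -6/(π·3²) = -2/(3π) m/min
The level is dropping at 2/(3π) ≈ 0.2122 m/min.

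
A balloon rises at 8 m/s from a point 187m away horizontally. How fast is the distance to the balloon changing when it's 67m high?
268√39458/19729 ≈ 2.698 m/s

z² = 187² + y²
z = √(187² + 67²) = √39458
dz/dt = y/z · dy/dt = 67/√39458 · 8 = 268√39458/19729 ≈ 2.698 m/s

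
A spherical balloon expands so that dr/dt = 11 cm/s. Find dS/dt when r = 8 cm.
704π cm²/s

S = 4πr²
dS/dt = dS/dr · dr/dt = 8πr · 11
At r = 8: dS/dt = 704π cm²/s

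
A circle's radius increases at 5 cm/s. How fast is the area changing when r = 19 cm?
190π cm²/s

A = πr²
dA/dt = 2πr · dr/dt = 2π(19)(5) = 190π cm²/s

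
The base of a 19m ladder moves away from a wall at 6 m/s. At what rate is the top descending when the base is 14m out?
28√165/55 ≈ 6.539 m/s

x² + y² = 19²
2x·dx/dt + 2y·dy/dt = 0
dy/dt = -x/y · dx/dt = -14/√165 · 6 = -28√165/55 m/s
The top is descending at 28√165/55 ≈ 6.539 m/s.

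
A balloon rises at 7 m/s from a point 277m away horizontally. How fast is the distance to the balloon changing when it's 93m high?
651√85378/85378 ≈ 2.228 m/s

z² = 277² + y²
z = √(277² + 93²) = √85378
dz/dt = y/z · dy/dt = 93/√85378 · 7 = 651√85378/85378 ≈ 2.228 m/s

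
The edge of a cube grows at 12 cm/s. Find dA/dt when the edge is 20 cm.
2880 cm²/s

A = 6s²
dA/dt = 12s · ds/dt = 12·20·12 = 2880 cm²/s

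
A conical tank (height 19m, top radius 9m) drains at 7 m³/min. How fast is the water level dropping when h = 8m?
2527/(5184π) ≈ 0.1552 m/min

r/h = 9/19, so r = (9/19)h
V = (1/3)πr²h = (1/3)π((9/19)h)²h = (27/361)πh³
dV/dh = (81/361)πh²
dh/dt = (dV/dt)/(dV/dh) = -7/((81/361)π·8²) = -2527/(5184π) m/min
The level is dropping at 2527/(5184π) ≈ 0.1552 m/min.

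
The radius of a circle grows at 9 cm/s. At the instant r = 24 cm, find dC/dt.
18π cm/s

C = 2πr
dC/dt = 2π · dr/dt = 2π · 9 = 18π cm/s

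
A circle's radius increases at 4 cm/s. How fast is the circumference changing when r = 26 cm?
8π cm/s

C = 2πr
dC/dt = 2π · dr/dt = 2π · 4 = 8π cm/s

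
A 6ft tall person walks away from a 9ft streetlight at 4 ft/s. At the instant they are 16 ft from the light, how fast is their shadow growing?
8 ft/s

By similar triangles: 9/(x+s) = 6/s
Solving: s = 6x/3
ds/dt = 6/3 · dx/dt = 2 · 4 = 8 ft/s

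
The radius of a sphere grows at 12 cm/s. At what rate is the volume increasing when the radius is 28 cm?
37632π cm³/s

V = (4/3)πr³
dV/dt = dV/dr · dr/dt = 4πr² · 12
At r = 28: dV/dt = 37632π cm³/s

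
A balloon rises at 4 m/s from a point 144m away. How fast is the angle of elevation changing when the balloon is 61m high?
0.023552 rad/s

tan(θ) = y/144
sec²(θ) · dθ/dt = (1/144) · dy/dt
dθ/dt = cos²(θ)/144 · 4 = 144/(144² + 61²) · 4
dθ/dt = 0.023552 rad/s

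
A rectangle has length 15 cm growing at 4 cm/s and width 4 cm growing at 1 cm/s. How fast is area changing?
31 cm²/s

A = lw
dA/dt = w·dl/dt + l·dw/dt = 4·4 + 15·1 = 31 cm²/s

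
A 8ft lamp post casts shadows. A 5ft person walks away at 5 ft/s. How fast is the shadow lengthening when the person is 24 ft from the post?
25/3 ft/s

By similar triangles: 8/(x+s) = 5/s
Solving: s = 5x/3
ds/dt = 5/3 · dx/dt = 5/3 · 5 = 25/3 ft/s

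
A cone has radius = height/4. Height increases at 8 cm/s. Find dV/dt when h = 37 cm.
1369π/2 cm³/s

V = (1/3)π(h/4)²h = πh³/48
dV/dt = πh²/16 · 8
At h = 37: dV/dt = 1369π/2 cm³/s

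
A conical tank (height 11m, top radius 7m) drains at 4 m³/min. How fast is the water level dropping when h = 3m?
484/(441π) ≈ 0.3493 m/min

r/h = 7/11, so r = (7/11)h
V = (1/3)πr²h = (1/3)π((7/11)h)²h = (49/363)πh³
dV/dh = (49/121)πh²
dh/dt = (dV/dt)/(dV/dh) = -4/((49/121)π·3²) = -484/(441π) m/min
The level is dropping at 484/(441π) ≈ 0.3493 m/min.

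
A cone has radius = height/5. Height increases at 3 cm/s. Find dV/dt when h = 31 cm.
2883π/25 cm³/s

V = (1/3)π(h/5)²h = πh³/75
dV/dt = πh²/25 · 3
At h = 31: dV/dt = 2883π/25 cm³/s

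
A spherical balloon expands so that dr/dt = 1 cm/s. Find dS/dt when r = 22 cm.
176π cm²/s

S = 4πr²
dS/dt = dS/dr · dr/dt = 8πr · 1
At r = 22: dS/dt = 176π cm²/s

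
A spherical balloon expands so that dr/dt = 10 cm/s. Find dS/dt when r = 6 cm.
480π cm²/s

S = 4πr²
dS/dt = dS/dr · dr/dt = 8πr · 10
At r = 6: dS/dt = 480π cm²/s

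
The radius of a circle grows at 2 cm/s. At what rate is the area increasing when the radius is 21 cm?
84π cm²/s

A = πr²
dA/dt = 2πr · dr/dt = 2π(21)(2) = 84π cm²/s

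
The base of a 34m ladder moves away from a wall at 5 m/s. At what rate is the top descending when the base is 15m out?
75√19/133 ≈ 2.458 m/s

x² + y² = 34²
2x·dx/dt + 2y·dy/dt = 0
dy/dt = -x/y · dx/dt = -15/(7√19) · 5 = -75√19/133 m/s
The top is descending at 75√19/133 ≈ 2.458 m/s.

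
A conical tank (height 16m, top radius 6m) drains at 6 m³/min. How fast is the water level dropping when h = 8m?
2/(3π) ≈ 0.2122 m/min

r/h = 6/16, so r = (3/8)h
V = (1/3)πr²h = (1/3)π((3/8)h)²h = (3/64)πh³
dV/dh = (9/64)πh²
dh/dt = (dV/dt)/(dV/dh) = -6/((9/64)π·8²) = -2/(3π) m/min
The level is dropping at 2/(3π) ≈ 0.2122 m/min.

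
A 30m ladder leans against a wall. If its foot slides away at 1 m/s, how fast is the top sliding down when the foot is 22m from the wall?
11√26/52 ≈ 1.079 m/s

x² + y² = 30²
2x·dx/dt + 2y·dy/dt = 0
dy/dt = -x/y · dx/dt = -22/(4√26) · 1 = -11√26/52 m/s
The top is descending at 11√26/52 ≈ 1.079 m/s.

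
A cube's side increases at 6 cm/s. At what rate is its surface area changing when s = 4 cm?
288 cm²/s

A = 6s²
dA/dt = 12s · ds/dt = 12·4·6 = 288 cm²/s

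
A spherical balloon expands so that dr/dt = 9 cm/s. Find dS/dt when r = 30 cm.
2160π cm²/s

S = 4πr²
dS/dt = dS/dr · dr/dt = 8πr · 9
At r = 30: dS/dt = 2160π cm²/s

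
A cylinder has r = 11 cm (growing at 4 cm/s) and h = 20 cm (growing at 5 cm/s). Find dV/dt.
2365π cm³/s

V = πr²h
dV/dt = 2πrh·dr/dt + πr²·dh/dt
= 2π(11)(20)(4) + π(11)²(5)
= 2365π cm³/s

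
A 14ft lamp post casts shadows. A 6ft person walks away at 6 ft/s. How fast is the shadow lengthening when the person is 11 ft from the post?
9/2 ft/s

By similar triangles: 14/(x+s) = 6/s
Solving: s = 6x/8
ds/dt = 6/8 · dx/dt = 3/4 · 6 = 9/2 ft/s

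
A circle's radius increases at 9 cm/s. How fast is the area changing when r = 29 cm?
522π cm²/s

A = πr²
dA/dt = 2πr · dr/dt = 2π(29)(9) = 522π cm²/s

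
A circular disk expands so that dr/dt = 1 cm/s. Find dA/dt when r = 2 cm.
4π cm²/s

A = πr²
dA/dt = 2πr · dr/dt = 2π(2)(1) = 4π cm²/s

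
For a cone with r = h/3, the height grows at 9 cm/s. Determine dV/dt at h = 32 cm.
1024π cm³/s

V = (1/3)π(h/3)²h = πh³/27
dV/dt = πh²/9 · 9
At h = 32: dV/dt = 1024π cm³/s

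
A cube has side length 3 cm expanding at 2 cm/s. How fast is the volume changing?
54 cm³/s

V = s³
dV/dt = 3s² · ds/dt = 3·3²·2 = 54 cm³/s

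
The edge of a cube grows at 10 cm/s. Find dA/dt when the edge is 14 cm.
1680 cm²/s

A = 6s²
dA/dt = 12s · ds/dt = 12·14·10 = 1680 cm²/s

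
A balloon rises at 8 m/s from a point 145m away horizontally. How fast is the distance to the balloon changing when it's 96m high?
768√30241/30241 ≈ 4.416 m/s

z² = 145² + y²
z = √(145² + 96²) = √30241
dz/dt = y/z · dy/dt = 96/√30241 · 8 = 768√30241/30241 ≈ 4.416 m/s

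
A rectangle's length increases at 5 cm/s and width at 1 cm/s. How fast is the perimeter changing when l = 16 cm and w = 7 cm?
12 cm/s

P = 2(l + w)
dP/dt = 2(dl/dt + dw/dt) = 2(5 + 1) = 12 cm/s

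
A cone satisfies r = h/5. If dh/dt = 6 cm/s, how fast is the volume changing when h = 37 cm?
8214π/25 cm³/s

V = (1/3)π(h/5)²h = πh³/75
dV/dt = πh²/25 · 6
At h = 37: dV/dt = 8214π/25 cm³/s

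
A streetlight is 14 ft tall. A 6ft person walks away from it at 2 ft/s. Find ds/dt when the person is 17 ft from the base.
3/2 ft/s

By similar triangles: 14/(x+s) = 6/s
Solving: s = 6x/8
ds/dt = 6/8 · dx/dt = 3/4 · 2 = 3/2 ft/s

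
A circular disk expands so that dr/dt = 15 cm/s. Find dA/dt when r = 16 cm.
480π cm²/s

A = πr²
dA/dt = 2πr · dr/dt = 2π(16)(15) = 480π cm²/s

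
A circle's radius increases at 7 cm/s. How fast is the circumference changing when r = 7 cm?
14π cm/s

C = 2πr
dC/dt = 2π · dr/dt = 2π · 7 = 14π cm/s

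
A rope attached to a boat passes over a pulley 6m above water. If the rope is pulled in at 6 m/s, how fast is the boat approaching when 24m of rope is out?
8√15/5 ≈ 6.197 m/s

rope² = x² + 6²
x = √(24² - 6²) = 6√15
dx/dt = (rope/x) · d(rope)/dt = (24/(6√15)) · (-6) = -8√15/5 m/s
The boat approaches at 8√15/5 ≈ 6.197 m/s.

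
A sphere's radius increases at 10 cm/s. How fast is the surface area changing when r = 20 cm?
1600π cm²/s

S = 4πr²
dS/dt = dS/dr · dr/dt = 8πr · 10
At r = 20: dS/dt = 1600π cm²/s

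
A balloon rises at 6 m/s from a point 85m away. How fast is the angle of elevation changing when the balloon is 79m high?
0.037873 rad/s

tan(θ) = y/85
sec²(θ) · dθ/dt = (1/85) · dy/dt
dθ/dt = cos²(θ)/85 · 6 = 85/(85² + 79²) · 6
dθ/dt = 0.037873 rad/s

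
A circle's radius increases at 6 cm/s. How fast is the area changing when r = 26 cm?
312π cm²/s

A = πr²
dA/dt = 2πr · dr/dt = 2π(26)(6) = 312π cm²/s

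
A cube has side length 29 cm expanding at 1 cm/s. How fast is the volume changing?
2523 cm³/s

V = s³
dV/dt = 3s² · ds/dt = 3·29²·1 = 2523 cm³/s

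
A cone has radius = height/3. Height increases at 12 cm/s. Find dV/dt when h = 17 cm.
1156π/3 cm³/s

V = (1/3)π(h/3)²h = πh³/27
dV/dt = πh²/9 · 12
At h = 17: dV/dt = 1156π/3 cm³/s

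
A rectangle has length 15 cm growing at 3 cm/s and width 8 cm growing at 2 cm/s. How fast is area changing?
54 cm²/s

A = lw
dA/dt = w·dl/dt + l·dw/dt = 8·3 + 15·2 = 54 cm²/s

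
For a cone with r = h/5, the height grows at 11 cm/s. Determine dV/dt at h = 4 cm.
176π/25 cm³/s

V = (1/3)π(h/5)²h = πh³/75
dV/dt = πh²/25 · 11
At h = 4: dV/dt = 176π/25 cm³/s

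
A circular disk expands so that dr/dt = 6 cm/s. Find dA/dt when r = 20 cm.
240π cm²/s

A = πr²
dA/dt = 2πr · dr/dt = 2π(20)(6) = 240π cm²/s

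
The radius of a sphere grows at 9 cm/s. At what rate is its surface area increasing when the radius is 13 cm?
936π cm²/s

S = 4πr²
dS/dt = dS/dr · dr/dt = 8πr · 9
At r = 13: dS/dt = 936π cm²/s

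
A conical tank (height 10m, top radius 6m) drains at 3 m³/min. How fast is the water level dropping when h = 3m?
25/(27π) ≈ 0.2947 m/min

r/h = 6/10, so r = (3/5)h
V = (1/3)πr²h = (1/3)π((3/5)h)²h = (3/25)πh³
dV/dh = (9/25)πh²
dh/dt = (dV/dt)/(dV/dh) = -3/((9/25)π·3²) = -25/(27π) m/min
The level is dropping at 25/(27π) ≈ 0.2947 m/min.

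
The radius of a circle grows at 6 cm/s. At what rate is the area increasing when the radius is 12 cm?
144π cm²/s

A = πr²
dA/dt = 2πr · dr/dt = 2π(12)(6) = 144π cm²/s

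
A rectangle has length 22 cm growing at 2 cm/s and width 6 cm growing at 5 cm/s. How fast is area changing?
122 cm²/s

A = lw
dA/dt = w·dl/dt + l·dw/dt = 6·2 + 22·5 = 122 cm²/s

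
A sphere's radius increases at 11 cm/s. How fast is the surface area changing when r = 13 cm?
1144π cm²/s

S = 4πr²
dS/dt = dS/dr · dr/dt = 8πr · 11
At r = 13: dS/dt = 1144π cm²/s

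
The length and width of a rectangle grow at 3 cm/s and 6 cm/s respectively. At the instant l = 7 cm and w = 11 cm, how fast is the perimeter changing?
18 cm/s

P = 2(l + w)
dP/dt = 2(dl/dt + dw/dt) = 2(3 + 6) = 18 cm/s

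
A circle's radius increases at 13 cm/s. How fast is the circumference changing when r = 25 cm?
26π cm/s

C = 2πr
dC/dt = 2π · dr/dt = 2π · 13 = 26π cm/s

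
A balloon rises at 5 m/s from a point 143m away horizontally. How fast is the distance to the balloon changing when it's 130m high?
50√221/221 ≈ 3.363 m/s

z² = 143² + y²
z = √(143² + 130²) = 13√221
dz/dt = y/z · dy/dt = 130/(13√221) · 5 = 50√221/221 ≈ 3.363 m/s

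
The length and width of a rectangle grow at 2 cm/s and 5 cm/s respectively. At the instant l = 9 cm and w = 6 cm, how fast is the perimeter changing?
14 cm/s

P = 2(l + w)
dP/dt = 2(dl/dt + dw/dt) = 2(2 + 5) = 14 cm/s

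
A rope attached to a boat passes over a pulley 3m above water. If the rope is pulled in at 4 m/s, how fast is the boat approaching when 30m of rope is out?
40√11/33 ≈ 4.02 m/s

rope² = x² + 3²
x = √(30² - 3²) = 9√11
dx/dt = (rope/x) · d(rope)/dt = (30/(9√11)) · (-4) = -40√11/33 m/s
The boat approaches at 40√11/33 ≈ 4.02 m/s.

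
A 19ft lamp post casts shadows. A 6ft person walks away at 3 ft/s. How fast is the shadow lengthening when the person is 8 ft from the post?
18/13 ft/s

By similar triangles: 19/(x+s) = 6/s
Solving: s = 6x/13
ds/dt = 6/13 · dx/dt = 6/13 · 3 = 18/13 ft/s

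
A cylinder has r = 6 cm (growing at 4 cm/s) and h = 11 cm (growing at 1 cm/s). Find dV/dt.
564π cm³/s

V = πr²h
dV/dt = 2πrh·dr/dt + πr²·dh/dt
= 2π(6)(11)(4) + π(6)²(1)
= 564π cm³/s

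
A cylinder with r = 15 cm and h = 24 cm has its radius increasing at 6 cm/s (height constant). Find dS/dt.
648π cm²/s

S = 2πrh + 2πr² (lateral + bases)
dS/dt = (2πh + 4πr)·dr/dt = (2π·24 + 4π·15)·6
= 648π cm²/s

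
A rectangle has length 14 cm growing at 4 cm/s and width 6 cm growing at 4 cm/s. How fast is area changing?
80 cm²/s

A = lw
dA/dt = w·dl/dt + l·dw/dt = 6·4 + 14·4 = 80 cm²/s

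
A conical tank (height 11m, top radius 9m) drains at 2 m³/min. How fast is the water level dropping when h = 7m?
242/(3969π) ≈ 0.01941 m/min

r/h = 9/11, so r = (9/11)h
V = (1/3)πr²h = (1/3)π((9/11)h)²h = (27/121)πh³
dV/dh = (81/121)πh²
dh/dt = (dV/dt)/(dV/dh) = -2/((81/121)π·7²) = -242/(3969π) m/min
The level is dropping at 242/(3969π) ≈ 0.01941 m/min.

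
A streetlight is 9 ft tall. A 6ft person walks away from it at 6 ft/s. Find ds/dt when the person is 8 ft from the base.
12 ft/s

By similar triangles: 9/(x+s) = 6/s
Solving: s = 6x/3
ds/dt = 6/3 · dx/dt = 2 · 6 = 12 ft/s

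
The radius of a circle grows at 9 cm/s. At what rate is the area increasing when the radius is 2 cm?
36π cm²/s

A = πr²
dA/dt = 2πr · dr/dt = 2π(2)(9) = 36π cm²/s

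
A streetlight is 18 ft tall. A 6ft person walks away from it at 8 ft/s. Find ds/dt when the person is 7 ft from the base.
4 ft/s

By similar triangles: 18/(x+s) = 6/s
Solving: s = 6x/12
ds/dt = 6/12 · dx/dt = 1/2 · 8 = 4 ft/s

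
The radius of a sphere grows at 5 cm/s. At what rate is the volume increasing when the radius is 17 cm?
5780π cm³/s

V = (4/3)πr³
dV/dt = dV/dr · dr/dt = 4πr² · 5
At r = 17: dV/dt = 5780π cm³/s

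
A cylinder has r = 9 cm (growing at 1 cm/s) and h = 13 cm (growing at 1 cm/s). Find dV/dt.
315π cm³/s

V = πr²h
dV/dt = 2πrh·dr/dt + πr²·dh/dt
= 2π(9)(13)(1) + π(9)²(1)
= 315π cm³/s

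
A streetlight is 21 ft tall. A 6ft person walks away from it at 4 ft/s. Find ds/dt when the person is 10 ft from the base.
8/5 ft/s

By similar triangles: 21/(x+s) = 6/s
Solving: s = 6x/15
ds/dt = 6/15 · dx/dt = 2/5 · 4 = 8/5 ft/s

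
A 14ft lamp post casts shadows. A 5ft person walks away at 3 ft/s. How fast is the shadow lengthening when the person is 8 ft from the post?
5/3 ft/s

By similar triangles: 14/(x+s) = 5/s
Solving: s = 5x/9
ds/dt = 5/9 · dx/dt = 5/9 · 3 = 5/3 ft/s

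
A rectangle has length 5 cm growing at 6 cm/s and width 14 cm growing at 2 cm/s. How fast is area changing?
94 cm²/s

A = lw
dA/dt = w·dl/dt + l·dw/dt = 14·6 + 5·2 = 94 cm²/s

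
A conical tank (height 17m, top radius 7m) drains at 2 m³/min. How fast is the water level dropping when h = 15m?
578/(11025π) ≈ 0.01669 m/min

r/h = 7/17, so r = (7/17)h
V = (1/3)πr²h = (1/3)π((7/17)h)²h = (49/867)πh³
dV/dh = (49/289)πh²
dh/dt = (dV/dt)/(dV/dh) = -2/((49/289)π·15²) = -578/(11025π) m/min
The level is dropping at 578/(11025π) ≈ 0.01669 m/min.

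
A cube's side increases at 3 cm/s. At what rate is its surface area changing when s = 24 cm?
864 cm²/s

A = 6s²
dA/dt = 12s · ds/dt = 12·24·3 = 864 cm²/s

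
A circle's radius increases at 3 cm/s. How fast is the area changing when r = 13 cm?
78π cm²/s

A = πr²
dA/dt = 2πr · dr/dt = 2π(13)(3) = 78π cm²/s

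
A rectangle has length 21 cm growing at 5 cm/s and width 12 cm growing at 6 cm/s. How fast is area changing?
186 cm²/s

A = lw
dA/dt = w·dl/dt + l·dw/dt = 12·5 + 21·6 = 186 cm²/s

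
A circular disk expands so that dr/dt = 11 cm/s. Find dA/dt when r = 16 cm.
352π cm²/s

A = πr²
dA/dt = 2πr · dr/dt = 2π(16)(11) = 352π cm²/s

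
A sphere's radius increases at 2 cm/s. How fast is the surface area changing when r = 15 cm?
240π cm²/s

S = 4πr²
dS/dt = dS/dr · dr/dt = 8πr · 2
At r = 15: dS/dt = 240π cm²/s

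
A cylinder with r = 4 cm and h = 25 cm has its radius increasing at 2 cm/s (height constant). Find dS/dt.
132π cm²/s

S = 2πrh + 2πr² (lateral + bases)
dS/dt = (2πh + 4πr)·dr/dt = (2π·25 + 4π·4)·2
= 132π cm²/s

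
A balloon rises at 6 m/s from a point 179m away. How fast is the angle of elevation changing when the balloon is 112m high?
0.024089 rad/s

tan(θ) = y/179
sec²(θ) · dθ/dt = (1/179) · dy/dt
dθ/dt = cos²(θ)/179 · 6 = 179/(179² + 112²) · 6
dθ/dt = 0.024089 rad/s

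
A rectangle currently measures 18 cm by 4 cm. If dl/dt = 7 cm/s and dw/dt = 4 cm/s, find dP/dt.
22 cm/s

P = 2(l + w)
dP/dt = 2(dl/dt + dw/dt) = 2(7 + 4) = 22 cm/s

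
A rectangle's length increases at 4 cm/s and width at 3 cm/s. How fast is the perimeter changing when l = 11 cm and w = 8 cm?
14 cm/s

P = 2(l + w)
dP/dt = 2(dl/dt + dw/dt) = 2(4 + 3) = 14 cm/s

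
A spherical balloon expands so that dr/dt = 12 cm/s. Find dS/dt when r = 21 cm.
2016π cm²/s

S = 4πr²
dS/dt = dS/dr · dr/dt = 8πr · 12
At r = 21: dS/dt = 2016π cm²/s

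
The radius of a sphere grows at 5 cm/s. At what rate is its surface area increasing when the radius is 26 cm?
1040π cm²/s

S = 4πr²
dS/dt = dS/dr · dr/dt = 8πr · 5
At r = 26: dS/dt = 1040π cm²/s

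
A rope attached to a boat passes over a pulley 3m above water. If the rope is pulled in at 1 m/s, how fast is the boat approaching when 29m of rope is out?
29√13/104 ≈ 1.005 m/s

rope² = x² + 3²
x = √(29² - 3²) = 8√13
dx/dt = (rope/x) · d(rope)/dt = (29/(8√13)) · (-1) = -29√13/104 m/s
The boat approaches at 29√13/104 ≈ 1.005 m/s.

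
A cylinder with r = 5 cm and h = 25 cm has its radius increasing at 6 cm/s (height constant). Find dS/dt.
420π cm²/s

S = 2πrh + 2πr² (lateral + bases)
dS/dt = (2πh + 4πr)·dr/dt = (2π·25 + 4π·5)·6
= 420π cm²/s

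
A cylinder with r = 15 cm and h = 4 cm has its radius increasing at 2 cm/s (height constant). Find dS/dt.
136π cm²/s

S = 2πrh + 2πr² (lateral + bases)
dS/dt = (2πh + 4πr)·dr/dt = (2π·4 + 4π·15)·2
= 136π cm²/s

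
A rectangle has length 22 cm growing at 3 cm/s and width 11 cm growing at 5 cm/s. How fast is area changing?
143 cm²/s

A = lw
dA/dt = w·dl/dt + l·dw/dt = 11·3 + 22·5 = 143 cm²/s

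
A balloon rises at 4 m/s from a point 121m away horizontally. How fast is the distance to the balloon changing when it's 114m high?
456√27637/27637 ≈ 2.743 m/s

z² = 121² + y²
z = √(121² + 114²) = √27637
dz/dt = y/z · dy/dt = 114/√27637 · 4 = 456√27637/27637 ≈ 2.743 m/s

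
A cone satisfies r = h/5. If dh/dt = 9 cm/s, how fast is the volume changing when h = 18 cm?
2916π/25 cm³/s

V = (1/3)π(h/5)²h = πh³/75
dV/dt = πh²/25 · 9
At h = 18: dV/dt = 2916π/25 cm³/s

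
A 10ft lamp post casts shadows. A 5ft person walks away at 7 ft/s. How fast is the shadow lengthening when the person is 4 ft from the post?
7 ft/s

By similar triangles: 10/(x+s) = 5/s
Solving: s = 5x/5
ds/dt = 5/5 · dx/dt = 1 · 7 = 7 ft/s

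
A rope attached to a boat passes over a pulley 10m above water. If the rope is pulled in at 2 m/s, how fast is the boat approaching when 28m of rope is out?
28√19/57 ≈ 2.141 m/s

rope² = x² + 10²
x = √(28² - 10²) = 6√19
dx/dt = (rope/x) · d(rope)/dt = (28/(6√19)) · (-2) = -28√19/57 m/s
The boat approaches at 28√19/57 ≈ 2.141 m/s.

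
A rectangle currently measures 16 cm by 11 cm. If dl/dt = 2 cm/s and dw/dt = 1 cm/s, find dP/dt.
6 cm/s

P = 2(l + w)
dP/dt = 2(dl/dt + dw/dt) = 2(2 + 1) = 6 cm/s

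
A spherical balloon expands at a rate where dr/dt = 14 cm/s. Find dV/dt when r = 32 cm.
57344π cm³/s

V = (4/3)πr³
dV/dt = dV/dr · dr/dt = 4πr² · 14
At r = 32: dV/dt = 57344π cm³/s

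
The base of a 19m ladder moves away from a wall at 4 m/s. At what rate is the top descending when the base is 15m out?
15√34/17 ≈ 5.145 m/s

x² + y² = 19²
2x·dx/dt + 2y·dy/dt = 0
dy/dt = -x/y · dx/dt = -15/(2√34) · 4 = -15√34/17 m/s
The top is descending at 15√34/17 ≈ 5.145 m/s.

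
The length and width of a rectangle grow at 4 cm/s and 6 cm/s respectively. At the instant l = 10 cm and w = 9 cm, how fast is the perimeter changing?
20 cm/s

P = 2(l + w)
dP/dt = 2(dl/dt + dw/dt) = 2(4 + 6) = 20 cm/s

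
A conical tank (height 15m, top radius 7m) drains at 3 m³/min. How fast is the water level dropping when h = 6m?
75/(196π) ≈ 0.1218 m/min

r/h = 7/15, so r = (7/15)h
V = (1/3)πr²h = (1/3)π((7/15)h)²h = (49/675)πh³
dV/dh = (49/225)πh²
dh/dt = (dV/dt)/(dV/dh) = -3/((49/225)π·6²) = -75/(196π) m/min
The level is dropping at 75/(196π) ≈ 0.1218 m/min.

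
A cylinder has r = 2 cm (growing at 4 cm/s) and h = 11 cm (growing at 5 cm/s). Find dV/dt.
196π cm³/s

V = πr²h
dV/dt = 2πrh·dr/dt + πr²·dh/dt
= 2π(2)(11)(4) + π(2)²(5)
= 196π cm³/s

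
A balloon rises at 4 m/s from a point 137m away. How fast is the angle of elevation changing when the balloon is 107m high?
0.018135 rad/s

tan(θ) = y/137
sec²(θ) · dθ/dt = (1/137) · dy/dt
dθ/dt = cos²(θ)/137 · 4 = 137/(137² + 107²) · 4
dθ/dt = 0.018135 rad/s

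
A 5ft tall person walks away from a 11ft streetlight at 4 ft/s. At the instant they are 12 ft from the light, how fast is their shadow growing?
10/3 ft/s

By similar triangles: 11/(x+s) = 5/s
Solving: s = 5x/6
ds/dt = 5/6 · dx/dt = 5/6 · 4 = 10/3 ft/s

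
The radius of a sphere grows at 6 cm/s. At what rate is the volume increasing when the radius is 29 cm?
20184π cm³/s

V = (4/3)πr³
dV/dt = dV/dr · dr/dt = 4πr² · 6
At r = 29: dV/dt = 20184π cm³/s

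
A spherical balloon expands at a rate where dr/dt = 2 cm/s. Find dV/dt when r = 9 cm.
648π cm³/s

V = (4/3)πr³
dV/dt = dV/dr · dr/dt = 4πr² · 2
At r = 9: dV/dt = 648π cm³/s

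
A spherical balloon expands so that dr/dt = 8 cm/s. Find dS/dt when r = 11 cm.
704π cm²/s

S = 4πr²
dS/dt = dS/dr · dr/dt = 8πr · 8
At r = 11: dS/dt = 704π cm²/s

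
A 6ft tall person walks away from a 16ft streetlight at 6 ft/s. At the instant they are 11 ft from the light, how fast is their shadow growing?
18/5 ft/s

By similar triangles: 16/(x+s) = 6/s
Solving: s = 6x/10
ds/dt = 6/10 · dx/dt = 3/5 · 6 = 18/5 ft/s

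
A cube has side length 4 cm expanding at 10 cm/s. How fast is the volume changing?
480 cm³/s

V = s³
dV/dt = 3s² · ds/dt = 3·4²·10 = 480 cm³/s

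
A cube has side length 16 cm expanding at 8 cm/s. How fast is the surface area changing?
1536 cm²/s

A = 6s²
dA/dt = 12s · ds/dt = 12·16·8 = 1536 cm²/s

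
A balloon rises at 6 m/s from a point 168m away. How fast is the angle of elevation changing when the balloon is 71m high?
0.030302 rad/s

tan(θ) = y/168
sec²(θ) · dθ/dt = (1/168) · dy/dt
dθ/dt = cos²(θ)/168 · 6 = 168/(168² + 71²) · 6
dθ/dt = 0.030302 rad/s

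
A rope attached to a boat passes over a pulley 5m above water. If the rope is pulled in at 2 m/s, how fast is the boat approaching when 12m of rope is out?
24√119/119 ≈ 2.2 m/s

rope² = x² + 5²
x = √(12² - 5²) = √119
dx/dt = (rope/x) · d(rope)/dt = (12/√119) · (-2) = -24√119/119 m/s
The boat approaches at 24√119/119 ≈ 2.2 m/s.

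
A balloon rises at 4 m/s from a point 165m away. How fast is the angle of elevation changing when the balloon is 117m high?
0.016131 rad/s

tan(θ) = y/165
sec²(θ) · dθ/dt = (1/165) · dy/dt
dθ/dt = cos²(θ)/165 · 4 = 165/(165² + 117²) · 4
dθ/dt = 0.016131 rad/s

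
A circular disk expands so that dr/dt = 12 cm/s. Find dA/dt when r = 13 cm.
312π cm²/s

A = πr²
dA/dt = 2πr · dr/dt = 2π(13)(12) = 312π cm²/s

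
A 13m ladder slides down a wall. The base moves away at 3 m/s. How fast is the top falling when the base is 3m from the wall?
9√10/40 ≈ 0.7115 m/s

x² + y² = 13²
2x·dx/dt + 2y·dy/dt = 0
dy/dt = -x/y · dx/dt = -3/(4√10) · 3 = -9√10/40 m/s
The top is descending at 9√10/40 ≈ 0.7115 m/s.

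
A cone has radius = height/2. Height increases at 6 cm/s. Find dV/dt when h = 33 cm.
3267π/2 cm³/s

V = (1/3)π(h/2)²h = πh³/12
dV/dt = πh²/4 · 6
At h = 33: dV/dt = 3267π/2 cm³/s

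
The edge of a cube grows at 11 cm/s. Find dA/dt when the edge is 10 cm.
1320 cm²/s

A = 6s²
dA/dt = 12s · ds/dt = 12·10·11 = 1320 cm²/s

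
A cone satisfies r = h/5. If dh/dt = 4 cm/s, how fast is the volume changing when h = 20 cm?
64π cm³/s

V = (1/3)π(h/5)²h = πh³/75
dV/dt = πh²/25 · 4
At h = 20: dV/dt = 64π cm³/s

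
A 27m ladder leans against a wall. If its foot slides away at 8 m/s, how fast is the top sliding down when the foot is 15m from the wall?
10√14/7 ≈ 5.345 m/s

x² + y² = 27²
2x·dx/dt + 2y·dy/dt = 0
dy/dt = -x/y · dx/dt = -15/(6√14) · 8 = -10√14/7 m/s
The top is descending at 10√14/7 ≈ 5.345 m/s.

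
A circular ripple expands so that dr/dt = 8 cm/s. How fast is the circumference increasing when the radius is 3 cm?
16π cm/s

C = 2πr
dC/dt = 2π · dr/dt = 2π · 8 = 16π cm/s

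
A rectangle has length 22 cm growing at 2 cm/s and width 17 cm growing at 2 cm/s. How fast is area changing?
78 cm²/s

A = lw
dA/dt = w·dl/dt + l·dw/dt = 17·2 + 22·2 = 78 cm²/s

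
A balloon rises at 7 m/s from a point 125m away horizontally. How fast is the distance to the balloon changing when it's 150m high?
42√61/61 ≈ 5.378 m/s

z² = 125² + y²
z = √(125² + 150²) = 25√61
dz/dt = y/z · dy/dt = 150/(25√61) · 7 = 42√61/61 ≈ 5.378 m/s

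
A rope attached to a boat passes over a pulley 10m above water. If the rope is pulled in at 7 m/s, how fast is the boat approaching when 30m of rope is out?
21√2/4 ≈ 7.425 m/s

rope² = x² + 10²
x = √(30² - 10²) = 20√2
dx/dt = (rope/x) · d(rope)/dt = (30/(20√2)) · (-7) = -21√2/4 m/s
The boat approaches at 21√2/4 ≈ 7.425 m/s.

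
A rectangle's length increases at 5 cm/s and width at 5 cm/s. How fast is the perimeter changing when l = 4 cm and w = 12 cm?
20 cm/s

P = 2(l + w)
dP/dt = 2(dl/dt + dw/dt) = 2(5 + 5) = 20 cm/s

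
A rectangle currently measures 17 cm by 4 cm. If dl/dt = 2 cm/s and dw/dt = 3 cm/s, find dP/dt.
10 cm/s

P = 2(l + w)
dP/dt = 2(dl/dt + dw/dt) = 2(2 + 3) = 10 cm/s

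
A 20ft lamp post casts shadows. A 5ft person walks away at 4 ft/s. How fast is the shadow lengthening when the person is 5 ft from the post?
4/3 ft/s

By similar triangles: 20/(x+s) = 5/s
Solving: s = 5x/15
ds/dt = 5/15 · dx/dt = 1/3 · 4 = 4/3 ft/s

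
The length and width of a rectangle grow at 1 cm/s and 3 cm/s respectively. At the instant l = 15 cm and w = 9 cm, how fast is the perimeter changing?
8 cm/s

P = 2(l + w)
dP/dt = 2(dl/dt + dw/dt) = 2(1 + 3) = 8 cm/s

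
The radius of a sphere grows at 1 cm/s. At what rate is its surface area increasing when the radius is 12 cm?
96π cm²/s

S = 4πr²
dS/dt = dS/dr · dr/dt = 8πr · 1
At r = 12: dS/dt = 96π cm²/s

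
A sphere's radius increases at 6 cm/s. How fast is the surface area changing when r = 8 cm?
384π cm²/s

S = 4πr²
dS/dt = dS/dr · dr/dt = 8πr · 6
At r = 8: dS/dt = 384π cm²/s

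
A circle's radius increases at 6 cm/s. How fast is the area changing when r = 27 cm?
324π cm²/s

A = πr²
dA/dt = 2πr · dr/dt = 2π(27)(6) = 324π cm²/s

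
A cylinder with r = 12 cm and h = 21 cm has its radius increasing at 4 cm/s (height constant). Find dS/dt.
360π cm²/s

S = 2πrh + 2πr² (lateral + bases)
dS/dt = (2πh + 4πr)·dr/dt = (2π·21 + 4π·12)·4
= 360π cm²/s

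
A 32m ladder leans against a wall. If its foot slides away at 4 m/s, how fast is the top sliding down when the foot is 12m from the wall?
12√55/55 ≈ 1.618 m/s

x² + y² = 32²
2x·dx/dt + 2y·dy/dt = 0
dy/dt = -x/y · dx/dt = -12/(4√55) · 4 = -12√55/55 m/s
The top is descending at 12√55/55 ≈ 1.618 m/s.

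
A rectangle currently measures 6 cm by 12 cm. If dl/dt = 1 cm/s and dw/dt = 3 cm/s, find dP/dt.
8 cm/s

P = 2(l + w)
dP/dt = 2(dl/dt + dw/dt) = 2(1 + 3) = 8 cm/s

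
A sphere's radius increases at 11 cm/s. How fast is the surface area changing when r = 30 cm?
2640π cm²/s

S = 4πr²
dS/dt = dS/dr · dr/dt = 8πr · 11
At r = 30: dS/dt = 2640π cm²/s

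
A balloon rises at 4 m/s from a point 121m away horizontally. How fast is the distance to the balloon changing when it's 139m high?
278√33962/16981 ≈ 3.017 m/s

z² = 121² + y²
z = √(121² + 139²) = √33962
dz/dt = y/z · dy/dt = 139/√33962 · 4 = 278√33962/16981 ≈ 3.017 m/s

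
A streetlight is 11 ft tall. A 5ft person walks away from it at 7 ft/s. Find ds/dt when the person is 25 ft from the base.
35/6 ft/s

By similar triangles: 11/(x+s) = 5/s
Solving: s = 5x/6
ds/dt = 5/6 · dx/dt = 5/6 · 7 = 35/6 ft/s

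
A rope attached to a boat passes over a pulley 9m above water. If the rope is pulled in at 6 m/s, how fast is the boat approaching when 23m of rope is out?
69√7/28 ≈ 6.52 m/s

rope² = x² + 9²
x = √(23² - 9²) = 8√7
dx/dt = (rope/x) · d(rope)/dt = (23/(8√7)) · (-6) = -69√7/28 m/s
The boat approaches at 69√7/28 ≈ 6.52 m/s.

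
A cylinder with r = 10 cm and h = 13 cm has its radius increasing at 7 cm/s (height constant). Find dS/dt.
462π cm²/s

S = 2πrh + 2πr² (lateral + bases)
dS/dt = (2πh + 4πr)·dr/dt = (2π·13 + 4π·10)·7
= 462π cm²/s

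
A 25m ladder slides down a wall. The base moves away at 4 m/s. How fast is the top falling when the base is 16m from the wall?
64√41/123 ≈ 3.332 m/s

x² + y² = 25²
2x·dx/dt + 2y·dy/dt = 0
dy/dt = -x/y · dx/dt = -16/(3√41) · 4 = -64√41/123 m/s
The top is descending at 64√41/123 ≈ 3.332 m/s.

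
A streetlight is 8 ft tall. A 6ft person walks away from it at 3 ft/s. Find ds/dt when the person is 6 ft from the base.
9 ft/s

By similar triangles: 8/(x+s) = 6/s
Solving: s = 6x/2
ds/dt = 6/2 · dx/dt = 3 · 3 = 9 ft/s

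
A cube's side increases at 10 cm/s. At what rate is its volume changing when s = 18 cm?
9720 cm³/s

V = s³
dV/dt = 3s² · ds/dt = 3·18²·10 = 9720 cm³/s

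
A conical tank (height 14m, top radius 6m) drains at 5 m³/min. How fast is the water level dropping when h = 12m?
245/(1296π) ≈ 0.06017 m/min

r/h = 6/14, so r = (3/7)h
V = (1/3)πr²h = (1/3)π((3/7)h)²h = (3/49)πh³
dV/dh = (9/49)πh²
dh/dt = (dV/dt)/(dV/dh) = -5/((9/49)π·12²) = -245/(1296π) m/min
The level is dropping at 245/(1296π) ≈ 0.06017 m/min.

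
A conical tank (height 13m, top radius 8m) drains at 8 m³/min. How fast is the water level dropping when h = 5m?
169/(200π) ≈ 0.269 m/min

r/h = 8/13, so r = (8/13)h
V = (1/3)πr²h = (1/3)π((8/13)h)²h = (64/507)πh³
dV/dh = (64/169)πh²
dh/dt = (dV/dt)/(dV/dh) = -8/((64/169)π·5²) = -169/(200π) m/min
The level is dropping at 169/(200π) ≈ 0.269 m/min.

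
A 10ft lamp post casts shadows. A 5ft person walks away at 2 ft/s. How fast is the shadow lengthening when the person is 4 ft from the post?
2 ft/s

By similar triangles: 10/(x+s) = 5/s
Solving: s = 5x/5
ds/dt = 5/5 · dx/dt = 1 · 2 = 2 ft/s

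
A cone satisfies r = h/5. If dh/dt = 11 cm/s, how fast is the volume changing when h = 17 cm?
3179π/25 cm³/s

V = (1/3)π(h/5)²h = πh³/75
dV/dt = πh²/25 · 11
At h = 17: dV/dt = 3179π/25 cm³/s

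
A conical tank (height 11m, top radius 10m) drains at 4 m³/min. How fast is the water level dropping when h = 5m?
121/(625π) ≈ 0.06162 m/min

r/h = 10/11, so r = (10/11)h
V = (1/3)πr²h = (1/3)π((10/11)h)²h = (100/363)πh³
dV/dh = (100/121)πh²
dh/dt = (dV/dt)/(dV/dh) = -4/((100/121)π·5²) = -121/(625π) m/min
The level is dropping at 121/(625π) ≈ 0.06162 m/min.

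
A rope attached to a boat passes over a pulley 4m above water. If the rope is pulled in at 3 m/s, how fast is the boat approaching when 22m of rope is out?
11√13/13 ≈ 3.051 m/s

rope² = x² + 4²
x = √(22² - 4²) = 6√13
dx/dt = (rope/x) · d(rope)/dt = (22/(6√13)) · (-3) = -11√13/13 m/s
The boat approaches at 11√13/13 ≈ 3.051 m/s.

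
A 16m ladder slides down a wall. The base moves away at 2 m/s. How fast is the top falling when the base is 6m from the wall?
6√55/55 ≈ 0.809 m/s

x² + y² = 16²
2x·dx/dt + 2y·dy/dt = 0
dy/dt = -x/y · dx/dt = -6/(2√55) · 2 = -6√55/55 m/s
The top is descending at 6√55/55 ≈ 0.809 m/s.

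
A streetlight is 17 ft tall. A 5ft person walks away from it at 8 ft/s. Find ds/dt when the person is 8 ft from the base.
10/3 ft/s

By similar triangles: 17/(x+s) = 5/s
Solving: s = 5x/12
ds/dt = 5/12 · dx/dt = 5/12 · 8 = 10/3 ft/s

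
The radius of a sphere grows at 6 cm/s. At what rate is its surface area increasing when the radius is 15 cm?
720π cm²/s

S = 4πr²
dS/dt = dS/dr · dr/dt = 8πr · 6
At r = 15: dS/dt = 720π cm²/s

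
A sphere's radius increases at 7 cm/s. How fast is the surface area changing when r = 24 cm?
1344π cm²/s

S = 4πr²
dS/dt = dS/dr · dr/dt = 8πr · 7
At r = 24: dS/dt = 1344π cm²/s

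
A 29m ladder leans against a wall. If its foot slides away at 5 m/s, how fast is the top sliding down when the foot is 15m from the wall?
75√154/308 ≈ 3.022 m/s

x² + y² = 29²
2x·dx/dt + 2y·dy/dt = 0
dy/dt = -x/y · dx/dt = -15/(2√154) · 5 = -75√154/308 m/s
The top is descending at 75√154/308 ≈ 3.022 m/s.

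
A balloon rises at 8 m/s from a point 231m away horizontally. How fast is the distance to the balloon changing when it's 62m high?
496√57205/57205 ≈ 2.074 m/s

z² = 231² + y²
z = √(231² + 62²) = √57205
dz/dt = y/z · dy/dt = 62/√57205 · 8 = 496√57205/57205 ≈ 2.074 m/s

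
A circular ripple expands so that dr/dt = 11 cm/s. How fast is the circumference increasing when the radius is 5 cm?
22π cm/s

C = 2πr
dC/dt = 2π · dr/dt = 2π · 11 = 22π cm/s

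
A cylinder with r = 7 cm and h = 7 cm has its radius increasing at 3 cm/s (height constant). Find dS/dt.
126π cm²/s

S = 2πrh + 2πr² (lateral + bases)
dS/dt = (2πh + 4πr)·dr/dt = (2π·7 + 4π·7)·3
= 126π cm²/s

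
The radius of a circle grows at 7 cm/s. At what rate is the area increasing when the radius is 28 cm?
392π cm²/s

A = πr²
dA/dt = 2πr · dr/dt = 2π(28)(7) = 392π cm²/s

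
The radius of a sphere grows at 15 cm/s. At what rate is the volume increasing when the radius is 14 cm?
11760π cm³/s

V = (4/3)πr³
dV/dt = dV/dr · dr/dt = 4πr² · 15
At r = 14: dV/dt = 11760π cm³/s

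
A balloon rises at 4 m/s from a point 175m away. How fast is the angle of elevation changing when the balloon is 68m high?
0.019859 rad/s

tan(θ) = y/175
sec²(θ) · dθ/dt = (1/175) · dy/dt
dθ/dt = cos²(θ)/175 · 4 = 175/(175² + 68²) · 4
dθ/dt = 0.019859 rad/s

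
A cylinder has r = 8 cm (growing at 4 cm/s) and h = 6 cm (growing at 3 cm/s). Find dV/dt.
576π cm³/s

V = πr²h
dV/dt = 2πrh·dr/dt + πr²·dh/dt
= 2π(8)(6)(4) + π(8)²(3)
= 576π cm³/s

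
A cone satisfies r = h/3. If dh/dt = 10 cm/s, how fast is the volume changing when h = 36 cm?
1440π cm³/s

V = (1/3)π(h/3)²h = πh³/27
dV/dt = πh²/9 · 10
At h = 36: dV/dt = 1440π cm³/s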